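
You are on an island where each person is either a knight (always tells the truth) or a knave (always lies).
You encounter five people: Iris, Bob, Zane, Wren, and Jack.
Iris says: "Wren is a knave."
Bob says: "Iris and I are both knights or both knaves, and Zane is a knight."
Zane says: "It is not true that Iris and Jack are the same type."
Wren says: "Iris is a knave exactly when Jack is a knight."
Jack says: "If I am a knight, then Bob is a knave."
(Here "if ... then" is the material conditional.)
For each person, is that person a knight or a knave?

Suppose Iris is a knave. Then Iris's statement "Wren is a knave" would have to be false. Checking the 16 ways to assign the others, none is consistent with every speaker.
(For instance, with Bob=knave, Zane=knave, Wren=knave, Jack=knight, Iris's claim "Wren is a knave" comes out true where it would need to be false.)
So Iris must be a knight, making "Wren is a knave" true. Taking Iris=knight, Bob=knave, Zane=knave, Wren=knave, Jack=knight, each remaining statement checks out:
  Bob (knave): "Iris and I are both knights or both knaves, and Zane is a knight" — false. ✓
  Zane (knave): "it is not true that Iris and Jack are the same type" — false. ✓
  Wren (knave): "Iris is a knave exactly when Jack is a knight" — false. ✓
  Jack (knight): "if I am a knight, then Bob is a knave" — true. ✓
This is the unique consistent assignment.

Knights: Iris and Jack. Knaves: Bob, Zane, and Wren.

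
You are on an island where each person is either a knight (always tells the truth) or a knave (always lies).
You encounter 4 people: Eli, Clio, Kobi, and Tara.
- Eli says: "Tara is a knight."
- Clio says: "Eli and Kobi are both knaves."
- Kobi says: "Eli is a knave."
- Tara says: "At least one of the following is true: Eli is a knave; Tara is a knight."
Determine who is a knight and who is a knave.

Suppose Eli is a knave. Then Eli's statement "Tara is a knight" would have to be false. Checking the 8 ways to assign the others, none is consistent with every speaker.
(For instance, with Clio=knave, Kobi=knave, Tara=knight, Eli's claim "Tara is a knight" comes out true where it would need to be false.)
So Eli must be a knight, making "Tara is a knight" true. Taking Eli=knight, Clio=knave, Kobi=knave, Tara=knight, each remaining statement checks out:
  Clio (knave): "Eli and Kobi are both knaves" — false. ✓
  Kobi (knave): "Eli is a knave" — false. ✓
  Tara (knight): "at least one of the following is true: Eli is a knave; Tara is a knight" — true. ✓
This is the unique consistent assignment.

Eli is a knight, Clio is a knave, Kobi is a knave, and Tara is a knight.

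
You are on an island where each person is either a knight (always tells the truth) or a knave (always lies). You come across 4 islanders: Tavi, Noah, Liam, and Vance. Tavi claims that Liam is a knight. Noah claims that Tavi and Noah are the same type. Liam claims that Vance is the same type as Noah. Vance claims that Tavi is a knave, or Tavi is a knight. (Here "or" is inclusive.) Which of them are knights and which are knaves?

Tavi (knight): "Liam is a knight" — true. ✓
Noah is a knight, and the claim "Tavi and Noah are the same type" is indeed true.
Liam is a knight, so "Vance is the same type as Noah" must be true — and it is.
Vance is a knight, so "Tavi is a knave, or Tavi is a knight" must be true — and it is.

Knights: Tavi, Noah, Liam, and Vance. Knaves: none.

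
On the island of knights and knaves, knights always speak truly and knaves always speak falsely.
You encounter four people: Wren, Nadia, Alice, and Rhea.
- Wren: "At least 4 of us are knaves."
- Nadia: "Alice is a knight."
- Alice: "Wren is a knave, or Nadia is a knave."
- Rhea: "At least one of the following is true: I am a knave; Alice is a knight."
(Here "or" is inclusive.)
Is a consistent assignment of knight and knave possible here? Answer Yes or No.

Yes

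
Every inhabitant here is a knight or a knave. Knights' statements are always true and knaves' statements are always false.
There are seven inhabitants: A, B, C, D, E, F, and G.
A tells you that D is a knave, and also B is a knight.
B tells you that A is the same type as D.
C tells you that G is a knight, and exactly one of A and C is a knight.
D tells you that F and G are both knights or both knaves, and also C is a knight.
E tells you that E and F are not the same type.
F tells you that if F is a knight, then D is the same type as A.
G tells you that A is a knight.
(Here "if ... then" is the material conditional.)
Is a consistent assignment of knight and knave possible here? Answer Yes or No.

No

Checking all 128 assignments, each has at least one speaker whose statement's truth value contradicts their type.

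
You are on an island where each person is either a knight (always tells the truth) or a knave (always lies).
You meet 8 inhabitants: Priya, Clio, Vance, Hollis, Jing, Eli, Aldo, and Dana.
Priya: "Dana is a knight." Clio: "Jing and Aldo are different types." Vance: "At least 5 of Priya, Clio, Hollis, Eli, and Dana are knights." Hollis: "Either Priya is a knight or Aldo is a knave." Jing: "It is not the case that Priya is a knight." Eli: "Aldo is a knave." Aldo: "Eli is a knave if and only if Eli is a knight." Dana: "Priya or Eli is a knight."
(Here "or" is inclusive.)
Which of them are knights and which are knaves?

Knights: Priya, Hollis, Eli, and Dana. Knaves: Clio, Vance, Jing, and Aldo.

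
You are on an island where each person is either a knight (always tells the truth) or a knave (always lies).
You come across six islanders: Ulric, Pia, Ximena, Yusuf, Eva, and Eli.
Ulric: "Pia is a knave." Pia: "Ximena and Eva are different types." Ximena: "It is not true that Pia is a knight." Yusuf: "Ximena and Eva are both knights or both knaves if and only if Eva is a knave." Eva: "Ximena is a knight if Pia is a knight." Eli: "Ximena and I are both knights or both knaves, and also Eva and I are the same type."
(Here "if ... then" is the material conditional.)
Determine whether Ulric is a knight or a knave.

Ulric is a knight.

Consistent assignments: {Ulric=knight, Pia=knave, Ximena=knight, Yusuf=knave, Eva=knight, Eli=knight}; {Ulric=knight, Pia=knave, Ximena=knight, Yusuf=knave, Eva=knight, Eli=knave}
In every consistent assignment, Ulric is a knight.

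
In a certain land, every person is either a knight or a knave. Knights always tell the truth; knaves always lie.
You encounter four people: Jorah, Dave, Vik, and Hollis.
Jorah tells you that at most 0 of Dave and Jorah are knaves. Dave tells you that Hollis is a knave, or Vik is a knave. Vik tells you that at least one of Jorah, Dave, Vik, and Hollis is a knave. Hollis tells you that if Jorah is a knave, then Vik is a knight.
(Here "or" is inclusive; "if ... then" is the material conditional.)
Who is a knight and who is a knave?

Jorah is a knave, Dave is a knave, Vik is a knight, and Hollis is a knight.

Jorah is a knave; "at most 0 of Dave and Jorah are knaves" is False, as required.
Since Dave is a knave, "Hollis is a knave, or Vik is a knave" needs to be False, which holds.
Vik is a knight, so "at least one of Jorah, Dave, Vik, and Hollis is a knave" must be True — and it is.
Since Hollis is a knight, "if Jorah is a knave, then Vik is a knight" needs to be True, which holds.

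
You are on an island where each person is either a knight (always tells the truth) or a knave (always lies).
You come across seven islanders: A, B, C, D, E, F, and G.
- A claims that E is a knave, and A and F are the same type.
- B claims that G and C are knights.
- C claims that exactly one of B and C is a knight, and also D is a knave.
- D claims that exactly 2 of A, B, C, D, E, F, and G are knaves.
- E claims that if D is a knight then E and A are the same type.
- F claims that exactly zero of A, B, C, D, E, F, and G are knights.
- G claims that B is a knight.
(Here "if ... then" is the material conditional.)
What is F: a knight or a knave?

F is a knave.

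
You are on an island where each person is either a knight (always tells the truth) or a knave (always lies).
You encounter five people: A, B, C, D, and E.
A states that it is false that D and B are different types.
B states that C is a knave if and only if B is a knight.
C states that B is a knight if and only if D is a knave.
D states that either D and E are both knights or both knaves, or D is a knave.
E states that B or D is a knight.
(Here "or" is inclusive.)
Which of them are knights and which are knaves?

Suppose A is a knave. Then A's statement "it is false that D and B are different types" would have to be false. Checking the 16 ways to assign the others, none is consistent with every speaker.
(For instance, with B=knight, C=knave, D=knight, E=knight, A's claim "it is false that D and B are different types" comes out true where it would need to be false.)
So A must be a knight, making "it is false that D and B are different types" true. Taking A=knight, B=knight, C=knave, D=knight, E=knight, each remaining statement checks out:
  B (knight): "C is a knave if and only if B is a knight" — true. ✓
  C (knave): "B is a knight if and only if D is a knave" — false. ✓
  D (knight): "either D and E are both knights or both knaves, or D is a knave" — true. ✓
  E (knight): "B or D is a knight" — true. ✓
This is the unique consistent assignment.

A is a knight, B is a knight, C is a knave, D is a knight, and E is a knight.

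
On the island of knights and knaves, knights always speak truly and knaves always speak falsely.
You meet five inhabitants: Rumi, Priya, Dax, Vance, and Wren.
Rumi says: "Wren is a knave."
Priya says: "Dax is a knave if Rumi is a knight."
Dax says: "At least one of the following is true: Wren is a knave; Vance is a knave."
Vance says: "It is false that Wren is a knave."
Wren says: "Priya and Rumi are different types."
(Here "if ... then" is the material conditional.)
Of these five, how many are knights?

3

The unique consistent assignment is Rumi=knave, Priya=knight, Dax=knave, Vance=knight, Wren=knight.
That has 3 knights.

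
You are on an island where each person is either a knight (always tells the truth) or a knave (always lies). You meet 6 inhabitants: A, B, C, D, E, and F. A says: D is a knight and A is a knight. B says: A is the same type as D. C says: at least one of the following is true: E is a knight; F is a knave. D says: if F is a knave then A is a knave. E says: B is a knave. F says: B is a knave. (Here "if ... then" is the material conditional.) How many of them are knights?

4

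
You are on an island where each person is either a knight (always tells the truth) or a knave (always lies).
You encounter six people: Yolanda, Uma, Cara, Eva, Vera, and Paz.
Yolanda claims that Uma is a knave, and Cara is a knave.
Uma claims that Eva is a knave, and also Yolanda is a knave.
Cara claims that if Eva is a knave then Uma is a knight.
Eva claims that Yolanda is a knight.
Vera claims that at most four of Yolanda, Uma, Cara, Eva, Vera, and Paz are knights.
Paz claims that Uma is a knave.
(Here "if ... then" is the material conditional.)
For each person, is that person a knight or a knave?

As a knave, Yolanda's statement "Uma is a knave, and Cara is a knave" should be false; it is.
Uma is a knight, and the claim "Eva is a knave, and also Yolanda is a knave" is indeed true.
Cara (knight): "if Eva is a knave then Uma is a knight" — true. ✓
Eva is a knave; "Yolanda is a knight" is false, as required.
As a knight, Vera's statement "at most four of Yolanda, Uma, Cara, Eva, Vera, and Paz are knights" should be true; it is.
Paz (knave): "Uma is a knave" — false. ✓

Yolanda is a knave, Uma is a knight, Cara is a knight, Eva is a knave, Vera is a knight, and Paz is a knave.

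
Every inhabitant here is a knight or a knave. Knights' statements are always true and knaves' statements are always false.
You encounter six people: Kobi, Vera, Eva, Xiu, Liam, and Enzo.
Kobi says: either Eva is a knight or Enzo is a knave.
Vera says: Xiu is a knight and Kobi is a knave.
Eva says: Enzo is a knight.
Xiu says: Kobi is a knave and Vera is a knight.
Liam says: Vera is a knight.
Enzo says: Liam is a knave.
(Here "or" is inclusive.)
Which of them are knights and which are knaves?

Knights: Kobi, Eva, and Enzo. Knaves: Vera, Xiu, and Liam.

Kobi is a knight; "either Eva is a knight or Enzo is a knave" is True, as required.
Vera is a knave, and the claim "Xiu is a knight and Kobi is a knave" is indeed false.
As a knight, Eva's statement "Enzo is a knight" should be True; it is.
Since Xiu is a knave, "Kobi is a knave and Vera is a knight" needs to be false, which holds.
Since Liam is a knave, "Vera is a knight" needs to be false, which holds.
Enzo (knight): "Liam is a knave" — True. ✓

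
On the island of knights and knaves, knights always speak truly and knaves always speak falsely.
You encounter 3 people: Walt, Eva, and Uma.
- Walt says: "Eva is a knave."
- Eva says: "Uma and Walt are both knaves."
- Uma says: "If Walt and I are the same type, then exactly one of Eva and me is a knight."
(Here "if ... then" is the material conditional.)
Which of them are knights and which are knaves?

Walt is a knight, Eva is a knave, and Uma is a knight.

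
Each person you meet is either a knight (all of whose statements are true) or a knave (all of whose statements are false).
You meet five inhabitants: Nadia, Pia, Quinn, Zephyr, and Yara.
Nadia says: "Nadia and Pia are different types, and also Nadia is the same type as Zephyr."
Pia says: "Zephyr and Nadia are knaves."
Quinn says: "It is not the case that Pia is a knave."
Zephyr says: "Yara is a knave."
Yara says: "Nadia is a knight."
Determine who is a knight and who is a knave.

Nadia is a knave, Pia is a knave, Quinn is a knave, Zephyr is a knight, and Yara is a knave.

Nadia is a knave, so "Nadia and Pia are different types, and also Nadia is the same type as Zephyr" must be False — and it is.
Pia is a knave; "Zephyr and Nadia are knaves" is False, as required.
Quinn (knave): "it is not the case that Pia is a knave" — False. ✓
Zephyr is a knight, and the claim "Yara is a knave" is indeed true.
Yara (knave): "Nadia is a knight" — False. ✓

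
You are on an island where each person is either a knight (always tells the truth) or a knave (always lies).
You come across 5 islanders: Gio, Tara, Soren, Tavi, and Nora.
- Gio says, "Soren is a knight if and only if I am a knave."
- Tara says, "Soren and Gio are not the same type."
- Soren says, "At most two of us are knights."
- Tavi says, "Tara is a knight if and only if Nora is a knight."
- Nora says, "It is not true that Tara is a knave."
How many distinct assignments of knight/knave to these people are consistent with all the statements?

1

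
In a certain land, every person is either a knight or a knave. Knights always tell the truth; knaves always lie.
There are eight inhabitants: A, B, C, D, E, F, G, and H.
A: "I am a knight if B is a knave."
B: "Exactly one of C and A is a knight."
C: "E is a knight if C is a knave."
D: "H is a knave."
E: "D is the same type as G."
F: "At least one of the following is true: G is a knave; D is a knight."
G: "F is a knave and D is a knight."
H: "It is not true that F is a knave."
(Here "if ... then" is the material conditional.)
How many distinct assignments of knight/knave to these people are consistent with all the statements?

1

Consistent assignments:
  A=knight, B=knave, C=knight, D=knave, E=knight, F=knight, G=knave, H=knight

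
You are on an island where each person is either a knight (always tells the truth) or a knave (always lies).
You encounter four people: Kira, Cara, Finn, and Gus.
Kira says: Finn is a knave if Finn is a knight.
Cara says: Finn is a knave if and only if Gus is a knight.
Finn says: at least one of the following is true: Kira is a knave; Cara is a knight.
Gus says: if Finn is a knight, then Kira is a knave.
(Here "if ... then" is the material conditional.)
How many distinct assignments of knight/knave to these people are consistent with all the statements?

1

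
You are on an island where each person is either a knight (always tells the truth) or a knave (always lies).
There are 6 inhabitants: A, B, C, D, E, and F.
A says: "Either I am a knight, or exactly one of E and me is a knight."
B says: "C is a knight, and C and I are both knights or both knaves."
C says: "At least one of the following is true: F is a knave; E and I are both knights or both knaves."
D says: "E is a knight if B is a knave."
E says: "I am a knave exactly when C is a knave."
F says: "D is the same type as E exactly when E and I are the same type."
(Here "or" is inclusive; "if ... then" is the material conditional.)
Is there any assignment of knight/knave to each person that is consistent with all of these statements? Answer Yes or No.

Yes

One consistent assignment: A=knight, B=knight, C=knight, D=knight, E=knight, F=knight.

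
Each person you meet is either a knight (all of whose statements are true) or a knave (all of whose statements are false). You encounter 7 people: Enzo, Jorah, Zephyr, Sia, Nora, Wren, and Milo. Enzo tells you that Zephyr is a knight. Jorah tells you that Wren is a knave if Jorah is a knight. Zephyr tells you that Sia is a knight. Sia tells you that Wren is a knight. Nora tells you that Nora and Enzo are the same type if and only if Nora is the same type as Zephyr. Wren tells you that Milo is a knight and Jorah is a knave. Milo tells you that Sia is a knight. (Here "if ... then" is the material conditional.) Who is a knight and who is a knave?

Enzo is a knave, so "Zephyr is a knight" must be False — and it is.
Since Jorah is a knight, "Wren is a knave if Jorah is a knight" needs to be true, which holds.
Zephyr (knave): "Sia is a knight" — False. ✓
Sia (knave): "Wren is a knight" — False. ✓
Nora (knight): "Nora and Enzo are the same type if and only if Nora is the same type as Zephyr" — true. ✓
Since Wren is a knave, "Milo is a knight and Jorah is a knave" needs to be False, which holds.
Milo is a knave, so "Sia is a knight" must be False — and it is.

Enzo is a knave, Jorah is a knight, Zephyr is a knave, Sia is a knave, Nora is a knight, Wren is a knave, and Milo is a knave.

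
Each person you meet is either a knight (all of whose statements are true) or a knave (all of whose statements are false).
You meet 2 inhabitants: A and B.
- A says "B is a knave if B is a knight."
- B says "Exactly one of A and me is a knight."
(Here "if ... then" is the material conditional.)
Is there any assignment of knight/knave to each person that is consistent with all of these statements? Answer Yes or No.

Yes

One consistent assignment: A=knave, B=knight.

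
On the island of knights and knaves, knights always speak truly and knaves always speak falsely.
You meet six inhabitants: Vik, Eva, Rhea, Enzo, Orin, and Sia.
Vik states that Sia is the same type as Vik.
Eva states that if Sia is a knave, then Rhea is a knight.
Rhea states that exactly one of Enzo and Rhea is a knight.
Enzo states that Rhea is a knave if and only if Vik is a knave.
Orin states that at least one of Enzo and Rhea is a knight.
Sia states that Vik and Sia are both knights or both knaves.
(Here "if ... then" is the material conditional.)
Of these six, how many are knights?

The unique consistent assignment is Vik=knight, Eva=knight, Rhea=knave, Enzo=knave, Orin=knave, Sia=knight.
That has 3 knights.

3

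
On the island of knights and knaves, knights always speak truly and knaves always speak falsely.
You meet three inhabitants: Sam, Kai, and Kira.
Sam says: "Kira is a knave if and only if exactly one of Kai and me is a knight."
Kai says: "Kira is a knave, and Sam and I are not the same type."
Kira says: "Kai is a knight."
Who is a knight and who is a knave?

Sam is a knave, Kai is a knave, and Kira is a knave.

Suppose Sam is a knight. Then Sam's statement "Kira is a knave if and only if exactly one of Kai and me is a knight" would have to be true. Checking the 4 ways to assign the others, none is consistent with every speaker.
(For instance, with Kai=knave, Kira=knave, Kai's claim "Kira is a knave, and Sam and I are not the same type" comes out true where it would need to be false.)
So Sam must be a knave, making "Kira is a knave if and only if exactly one of Kai and me is a knight" false. Taking Sam=knave, Kai=knave, Kira=knave, each remaining statement checks out:
  Kai (knave): "Kira is a knave, and Sam and I are not the same type" — false. ✓
  Kira (knave): "Kai is a knight" — false. ✓
This is the unique consistent assignment.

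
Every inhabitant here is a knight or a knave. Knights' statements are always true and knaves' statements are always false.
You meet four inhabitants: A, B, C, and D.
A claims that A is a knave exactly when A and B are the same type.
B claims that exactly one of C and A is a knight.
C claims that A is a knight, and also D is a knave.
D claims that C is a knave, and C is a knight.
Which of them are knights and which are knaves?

A is a knight, B is a knave, C is a knight, and D is a knave.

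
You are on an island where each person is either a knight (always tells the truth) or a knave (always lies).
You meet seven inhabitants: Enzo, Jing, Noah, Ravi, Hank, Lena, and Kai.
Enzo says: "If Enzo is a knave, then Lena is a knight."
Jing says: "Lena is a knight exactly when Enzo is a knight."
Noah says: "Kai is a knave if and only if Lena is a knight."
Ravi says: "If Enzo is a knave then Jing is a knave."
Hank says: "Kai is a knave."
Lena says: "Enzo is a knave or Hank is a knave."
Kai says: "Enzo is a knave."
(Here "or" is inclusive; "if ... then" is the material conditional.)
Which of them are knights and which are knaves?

Enzo is a knight, and the claim "if Enzo is a knave, then Lena is a knight" is indeed True.
Jing is a knave; "Lena is a knight exactly when Enzo is a knight" is false, as required.
Noah is a knave, and the claim "Kai is a knave if and only if Lena is a knight" is indeed false.
Ravi (knight): "if Enzo is a knave then Jing is a knave" — True. ✓
Hank (knight): "Kai is a knave" — True. ✓
Lena (knave): "Enzo is a knave or Hank is a knave" — false. ✓
As a knave, Kai's statement "Enzo is a knave" should be false; it is.

Enzo is a knight, Jing is a knave, Noah is a knave, Ravi is a knight, Hank is a knight, Lena is a knave, and Kai is a knave.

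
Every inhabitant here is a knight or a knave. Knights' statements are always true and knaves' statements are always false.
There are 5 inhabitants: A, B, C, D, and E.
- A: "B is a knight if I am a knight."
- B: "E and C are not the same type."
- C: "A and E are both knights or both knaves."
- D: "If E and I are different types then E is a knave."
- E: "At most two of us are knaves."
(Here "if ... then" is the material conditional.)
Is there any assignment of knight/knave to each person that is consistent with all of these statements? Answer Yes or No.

No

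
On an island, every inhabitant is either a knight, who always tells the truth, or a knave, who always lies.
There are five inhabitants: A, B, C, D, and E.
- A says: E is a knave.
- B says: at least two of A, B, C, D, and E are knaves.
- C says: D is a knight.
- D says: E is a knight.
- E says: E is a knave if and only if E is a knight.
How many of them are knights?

The unique consistent assignment is A=knight, B=knight, C=knave, D=knave, E=knave.
That has 2 knights.

2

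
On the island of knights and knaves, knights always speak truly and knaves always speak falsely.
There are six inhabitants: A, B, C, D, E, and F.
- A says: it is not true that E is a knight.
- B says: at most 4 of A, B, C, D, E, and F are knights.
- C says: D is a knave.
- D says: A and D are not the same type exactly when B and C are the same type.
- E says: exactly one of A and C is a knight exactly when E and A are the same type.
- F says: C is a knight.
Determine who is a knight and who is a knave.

Knights: A, B, and D. Knaves: C, E, and F.

A (knight): "it is not true that E is a knight" — True. ✓
B (knight): "at most 4 of A, B, C, D, E, and F are knights" — True. ✓
As a knave, C's statement "D is a knave" should be False; it is.
D is a knight, and the claim "A and D are not the same type exactly when B and C are the same type" is indeed True.
Since E is a knave, "exactly one of A and C is a knight exactly when E and A are the same type" needs to be False, which holds.
Since F is a knave, "C is a knight" needs to be False, which holds.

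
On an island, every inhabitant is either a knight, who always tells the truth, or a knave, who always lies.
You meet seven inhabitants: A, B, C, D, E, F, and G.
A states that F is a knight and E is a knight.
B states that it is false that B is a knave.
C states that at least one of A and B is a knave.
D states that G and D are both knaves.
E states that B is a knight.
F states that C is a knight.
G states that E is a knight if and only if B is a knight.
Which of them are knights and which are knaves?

A (knave): "F is a knight and E is a knight" — False. ✓
B is a knave, and the claim "it is false that B is a knave" is indeed False.
C is a knight, so "at least one of A and B is a knave" must be True — and it is.
D is a knave, so "G and D are both knaves" must be False — and it is.
E (knave): "B is a knight" — False. ✓
Since F is a knight, "C is a knight" needs to be True, which holds.
G is a knight, and the claim "E is a knight if and only if B is a knight" is indeed True.

A is a knave, B is a knave, C is a knight, D is a knave, E is a knave, F is a knight, and G is a knight.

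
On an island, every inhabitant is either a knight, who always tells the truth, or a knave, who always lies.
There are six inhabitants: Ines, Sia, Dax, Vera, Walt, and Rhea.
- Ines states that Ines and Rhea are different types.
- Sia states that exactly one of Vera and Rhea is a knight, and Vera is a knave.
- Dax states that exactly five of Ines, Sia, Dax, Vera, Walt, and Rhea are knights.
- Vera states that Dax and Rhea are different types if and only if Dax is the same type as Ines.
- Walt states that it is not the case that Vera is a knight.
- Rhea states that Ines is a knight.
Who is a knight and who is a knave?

Knights: Walt. Knaves: Ines, Sia, Dax, Vera, and Rhea.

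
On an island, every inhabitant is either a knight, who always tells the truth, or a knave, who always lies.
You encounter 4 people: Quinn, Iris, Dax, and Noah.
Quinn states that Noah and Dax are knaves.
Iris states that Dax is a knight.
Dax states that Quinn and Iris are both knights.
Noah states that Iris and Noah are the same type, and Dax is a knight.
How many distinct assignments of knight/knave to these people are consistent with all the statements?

Consistent assignments:
  Quinn=knight, Iris=knave, Dax=knave, Noah=knave

1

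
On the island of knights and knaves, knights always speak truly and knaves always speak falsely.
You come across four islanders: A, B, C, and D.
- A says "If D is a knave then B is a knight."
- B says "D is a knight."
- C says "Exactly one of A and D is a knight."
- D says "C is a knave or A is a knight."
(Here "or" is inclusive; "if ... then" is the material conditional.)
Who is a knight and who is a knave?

Since A is a knight, "if D is a knave then B is a knight" needs to be True, which holds.
As a knight, B's statement "D is a knight" should be True; it is.
As a knave, C's statement "exactly one of A and D is a knight" should be False; it is.
As a knight, D's statement "C is a knave or A is a knight" should be True; it is.

A is a knight, B is a knight, C is a knave, and D is a knight.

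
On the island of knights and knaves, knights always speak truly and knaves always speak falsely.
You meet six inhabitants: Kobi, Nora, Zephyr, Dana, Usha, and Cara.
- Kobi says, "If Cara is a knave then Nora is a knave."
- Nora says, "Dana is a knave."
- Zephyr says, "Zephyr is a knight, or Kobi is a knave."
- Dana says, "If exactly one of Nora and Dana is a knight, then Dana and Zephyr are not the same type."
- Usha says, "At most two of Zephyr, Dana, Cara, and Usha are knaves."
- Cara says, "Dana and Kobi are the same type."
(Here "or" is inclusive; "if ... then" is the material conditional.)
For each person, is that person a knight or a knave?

Kobi is a knight, Nora is a knave, Zephyr is a knave, Dana is a knight, Usha is a knight, and Cara is a knight.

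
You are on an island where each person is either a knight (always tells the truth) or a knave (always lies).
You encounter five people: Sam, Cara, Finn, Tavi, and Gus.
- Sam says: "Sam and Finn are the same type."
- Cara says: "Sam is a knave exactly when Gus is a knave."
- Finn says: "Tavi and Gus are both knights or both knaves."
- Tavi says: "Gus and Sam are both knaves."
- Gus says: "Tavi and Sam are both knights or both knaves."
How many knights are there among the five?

The unique consistent assignment is Sam=knight, Cara=knave, Finn=knight, Tavi=knave, Gus=knave.
That has 2 knights.

2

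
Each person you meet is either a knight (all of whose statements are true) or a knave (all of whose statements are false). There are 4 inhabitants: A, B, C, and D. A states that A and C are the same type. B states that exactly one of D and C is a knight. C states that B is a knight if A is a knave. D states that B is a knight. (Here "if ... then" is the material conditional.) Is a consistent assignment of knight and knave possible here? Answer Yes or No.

No

Checking all 16 assignments, each has at least one speaker whose statement's truth value contradicts their type.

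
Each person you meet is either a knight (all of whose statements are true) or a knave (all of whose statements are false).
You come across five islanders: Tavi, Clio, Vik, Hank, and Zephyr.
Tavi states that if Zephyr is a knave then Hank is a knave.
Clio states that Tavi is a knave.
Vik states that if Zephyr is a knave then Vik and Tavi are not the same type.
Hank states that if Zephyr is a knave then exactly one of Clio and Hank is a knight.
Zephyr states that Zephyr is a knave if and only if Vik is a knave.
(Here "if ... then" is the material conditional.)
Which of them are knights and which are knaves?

Knights: Tavi, Vik, Hank, and Zephyr. Knaves: Clio.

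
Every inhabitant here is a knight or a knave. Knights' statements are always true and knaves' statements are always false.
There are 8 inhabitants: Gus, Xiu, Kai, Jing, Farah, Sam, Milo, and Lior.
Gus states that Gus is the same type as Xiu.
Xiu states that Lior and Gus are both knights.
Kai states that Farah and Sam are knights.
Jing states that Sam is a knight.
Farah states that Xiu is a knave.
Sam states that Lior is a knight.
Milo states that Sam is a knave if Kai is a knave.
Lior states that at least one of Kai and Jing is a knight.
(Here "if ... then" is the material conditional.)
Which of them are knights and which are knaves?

Gus is a knight, Xiu is a knight, Kai is a knave, Jing is a knight, Farah is a knave, Sam is a knight, Milo is a knave, and Lior is a knight.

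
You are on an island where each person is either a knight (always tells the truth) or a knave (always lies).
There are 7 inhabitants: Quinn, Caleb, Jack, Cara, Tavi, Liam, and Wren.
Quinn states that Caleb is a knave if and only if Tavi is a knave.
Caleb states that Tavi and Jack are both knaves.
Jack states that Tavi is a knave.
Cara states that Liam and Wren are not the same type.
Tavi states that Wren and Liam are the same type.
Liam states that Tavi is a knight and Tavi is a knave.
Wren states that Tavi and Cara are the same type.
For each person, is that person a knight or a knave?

Knights: Tavi. Knaves: Quinn, Caleb, Jack, Cara, Liam, and Wren.

Quinn is a knave, so "Caleb is a knave if and only if Tavi is a knave" must be false — and it is.
Caleb (knave): "Tavi and Jack are both knaves" — false. ✓
Jack is a knave, so "Tavi is a knave" must be false — and it is.
Cara is a knave; "Liam and Wren are not the same type" is false, as required.
Since Tavi is a knight, "Wren and Liam are the same type" needs to be True, which holds.
Since Liam is a knave, "Tavi is a knight and Tavi is a knave" needs to be false, which holds.
Wren is a knave, so "Tavi and Cara are the same type" must be false — and it is.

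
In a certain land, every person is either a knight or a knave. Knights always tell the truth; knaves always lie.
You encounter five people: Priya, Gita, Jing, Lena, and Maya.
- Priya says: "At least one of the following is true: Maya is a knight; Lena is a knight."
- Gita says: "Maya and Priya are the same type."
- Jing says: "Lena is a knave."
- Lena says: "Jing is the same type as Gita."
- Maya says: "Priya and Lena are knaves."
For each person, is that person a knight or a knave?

Priya is a knight, Gita is a knave, Jing is a knave, Lena is a knight, and Maya is a knave.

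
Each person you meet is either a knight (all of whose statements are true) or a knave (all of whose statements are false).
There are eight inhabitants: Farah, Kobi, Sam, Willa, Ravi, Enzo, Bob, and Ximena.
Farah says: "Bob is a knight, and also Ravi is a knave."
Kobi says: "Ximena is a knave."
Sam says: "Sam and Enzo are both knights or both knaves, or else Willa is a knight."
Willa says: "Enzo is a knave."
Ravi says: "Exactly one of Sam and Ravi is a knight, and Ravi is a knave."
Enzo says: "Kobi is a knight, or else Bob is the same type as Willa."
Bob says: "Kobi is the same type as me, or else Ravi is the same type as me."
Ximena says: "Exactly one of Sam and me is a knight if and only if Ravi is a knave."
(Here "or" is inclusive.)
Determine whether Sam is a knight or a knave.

Consistent assignments: {Farah=knight, Kobi=knight, Sam=knave, Willa=knave, Ravi=knave, Enzo=knight, Bob=knight, Ximena=knave}
In every consistent assignment, Sam is a knave.

Sam is a knave.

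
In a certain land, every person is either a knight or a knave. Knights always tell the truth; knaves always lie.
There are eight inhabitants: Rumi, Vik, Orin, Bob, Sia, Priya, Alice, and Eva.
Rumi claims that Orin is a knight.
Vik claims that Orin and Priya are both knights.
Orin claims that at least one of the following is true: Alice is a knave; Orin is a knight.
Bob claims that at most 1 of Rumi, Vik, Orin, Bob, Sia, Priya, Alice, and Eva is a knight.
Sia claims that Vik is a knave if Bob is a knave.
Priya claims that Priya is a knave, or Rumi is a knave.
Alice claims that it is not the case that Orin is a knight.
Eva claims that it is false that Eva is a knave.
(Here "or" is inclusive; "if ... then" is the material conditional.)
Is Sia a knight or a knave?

Sia is a knight.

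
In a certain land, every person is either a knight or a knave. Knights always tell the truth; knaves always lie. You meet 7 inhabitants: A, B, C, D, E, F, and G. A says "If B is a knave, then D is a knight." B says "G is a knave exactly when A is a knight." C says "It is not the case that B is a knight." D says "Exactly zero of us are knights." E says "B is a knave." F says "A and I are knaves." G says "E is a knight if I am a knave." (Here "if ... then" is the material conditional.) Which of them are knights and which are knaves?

A is a knight, B is a knight, C is a knave, D is a knave, E is a knave, F is a knave, and G is a knave.

As a knight, A's statement "if B is a knave, then D is a knight" should be true; it is.
As a knight, B's statement "G is a knave exactly when A is a knight" should be true; it is.
C is a knave; "it is not the case that B is a knight" is false, as required.
As a knave, D's statement "exactly zero of us are knights" should be false; it is.
E is a knave, so "B is a knave" must be false — and it is.
Since F is a knave, "A and I are knaves" needs to be false, which holds.
G is a knave, so "E is a knight if I am a knave" must be false — and it is.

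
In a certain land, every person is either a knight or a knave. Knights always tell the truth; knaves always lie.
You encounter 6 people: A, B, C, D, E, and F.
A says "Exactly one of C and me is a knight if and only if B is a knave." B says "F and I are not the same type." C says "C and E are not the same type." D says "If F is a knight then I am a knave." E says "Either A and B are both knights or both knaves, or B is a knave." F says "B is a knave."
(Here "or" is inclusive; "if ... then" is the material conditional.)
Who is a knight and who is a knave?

A (knave): "exactly one of C and me is a knight if and only if B is a knave" — False. ✓
As a knight, B's statement "F and I are not the same type" should be true; it is.
As a knight, C's statement "C and E are not the same type" should be true; it is.
D is a knight, so "if F is a knight then I am a knave" must be true — and it is.
As a knave, E's statement "either A and B are both knights or both knaves, or B is a knave" should be False; it is.
Since F is a knave, "B is a knave" needs to be False, which holds.

A is a knave, B is a knight, C is a knight, D is a knight, E is a knave, and F is a knave.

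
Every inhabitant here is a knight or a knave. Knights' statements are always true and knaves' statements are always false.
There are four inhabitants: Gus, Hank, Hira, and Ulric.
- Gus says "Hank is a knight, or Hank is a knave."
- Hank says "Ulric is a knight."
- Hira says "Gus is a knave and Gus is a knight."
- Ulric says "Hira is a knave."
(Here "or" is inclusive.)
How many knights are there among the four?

The unique consistent assignment is Gus=knight, Hank=knight, Hira=knave, Ulric=knight.
That has 3 knights.

3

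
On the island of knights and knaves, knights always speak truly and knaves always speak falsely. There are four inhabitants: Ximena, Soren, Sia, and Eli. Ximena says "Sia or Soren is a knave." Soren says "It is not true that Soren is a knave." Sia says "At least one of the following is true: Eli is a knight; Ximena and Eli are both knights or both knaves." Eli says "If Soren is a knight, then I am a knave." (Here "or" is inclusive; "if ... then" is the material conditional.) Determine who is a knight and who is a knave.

Ximena is a knight, Soren is a knave, Sia is a knight, and Eli is a knight.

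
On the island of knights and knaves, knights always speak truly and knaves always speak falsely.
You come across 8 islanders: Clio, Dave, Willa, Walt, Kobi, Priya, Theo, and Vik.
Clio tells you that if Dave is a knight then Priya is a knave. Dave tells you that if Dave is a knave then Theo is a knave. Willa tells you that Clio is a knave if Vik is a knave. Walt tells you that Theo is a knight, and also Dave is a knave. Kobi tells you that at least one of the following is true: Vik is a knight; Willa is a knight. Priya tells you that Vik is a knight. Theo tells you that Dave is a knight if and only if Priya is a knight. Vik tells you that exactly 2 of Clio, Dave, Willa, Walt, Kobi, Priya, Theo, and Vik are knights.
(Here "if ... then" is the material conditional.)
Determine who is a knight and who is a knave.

Clio is a knight, and the claim "if Dave is a knight then Priya is a knave" is indeed True.
Dave (knave): "if Dave is a knave then Theo is a knave" — False. ✓
Willa (knave): "Clio is a knave if Vik is a knave" — False. ✓
As a knight, Walt's statement "Theo is a knight, and also Dave is a knave" should be True; it is.
Kobi is a knave, and the claim "at least one of the following is true: Vik is a knight; Willa is a knight" is indeed False.
Priya is a knave; "Vik is a knight" is False, as required.
Since Theo is a knight, "Dave is a knight if and only if Priya is a knight" needs to be True, which holds.
Vik is a knave, so "exactly 2 of Clio, Dave, Willa, Walt, Kobi, Priya, Theo, and Vik are knights" must be False — and it is.

Knights: Clio, Walt, and Theo. Knaves: Dave, Willa, Kobi, Priya, and Vik.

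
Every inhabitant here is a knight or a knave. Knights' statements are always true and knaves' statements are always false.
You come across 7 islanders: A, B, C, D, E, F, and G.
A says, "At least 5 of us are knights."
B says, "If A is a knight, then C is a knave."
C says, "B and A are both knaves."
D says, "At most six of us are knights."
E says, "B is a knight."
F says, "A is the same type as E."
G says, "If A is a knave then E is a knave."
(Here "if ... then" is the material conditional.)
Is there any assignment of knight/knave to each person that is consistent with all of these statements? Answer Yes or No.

Yes

One consistent assignment: A=knight, B=knight, C=knave, D=knight, E=knight, F=knight, G=knight.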